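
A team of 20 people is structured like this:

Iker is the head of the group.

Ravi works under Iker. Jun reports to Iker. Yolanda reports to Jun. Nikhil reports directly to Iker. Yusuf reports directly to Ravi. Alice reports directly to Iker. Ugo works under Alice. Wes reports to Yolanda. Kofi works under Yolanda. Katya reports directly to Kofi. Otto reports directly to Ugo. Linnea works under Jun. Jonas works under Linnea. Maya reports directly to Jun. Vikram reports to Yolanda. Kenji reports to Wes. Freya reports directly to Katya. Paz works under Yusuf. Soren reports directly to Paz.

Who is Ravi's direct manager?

Iker

Ravi reports directly to Iker.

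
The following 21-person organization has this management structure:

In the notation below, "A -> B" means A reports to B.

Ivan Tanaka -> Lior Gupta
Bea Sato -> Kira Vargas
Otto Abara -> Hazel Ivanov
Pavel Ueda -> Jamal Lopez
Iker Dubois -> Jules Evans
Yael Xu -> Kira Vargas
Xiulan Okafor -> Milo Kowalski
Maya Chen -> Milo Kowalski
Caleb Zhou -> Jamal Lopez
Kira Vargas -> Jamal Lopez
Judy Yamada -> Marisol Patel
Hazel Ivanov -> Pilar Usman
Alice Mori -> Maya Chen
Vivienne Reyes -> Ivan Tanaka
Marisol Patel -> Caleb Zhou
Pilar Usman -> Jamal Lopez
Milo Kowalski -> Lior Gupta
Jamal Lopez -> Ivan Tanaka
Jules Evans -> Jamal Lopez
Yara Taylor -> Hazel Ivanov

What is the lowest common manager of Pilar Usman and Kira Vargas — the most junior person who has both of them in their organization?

Pilar Usman's chain of managers is Jamal Lopez, Ivan Tanaka, Lior Gupta. Kira Vargas's chain of managers is Jamal Lopez, Ivan Tanaka, Lior Gupta. The first manager that appears in both chains is Jamal Lopez.

Jamal Lopez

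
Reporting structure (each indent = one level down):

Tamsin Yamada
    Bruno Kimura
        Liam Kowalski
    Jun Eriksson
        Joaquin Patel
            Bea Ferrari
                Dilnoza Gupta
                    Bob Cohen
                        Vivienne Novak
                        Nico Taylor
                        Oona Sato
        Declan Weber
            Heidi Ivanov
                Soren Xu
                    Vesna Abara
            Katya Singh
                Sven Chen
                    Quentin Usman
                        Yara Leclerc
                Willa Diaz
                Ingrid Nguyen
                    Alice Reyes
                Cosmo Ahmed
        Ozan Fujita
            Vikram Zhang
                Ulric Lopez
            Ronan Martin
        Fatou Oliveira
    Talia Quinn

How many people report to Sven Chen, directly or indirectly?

2

Sven Chen directly manages Quentin Usman. Under Quentin Usman: Yara Leclerc (1). That's 2 in total.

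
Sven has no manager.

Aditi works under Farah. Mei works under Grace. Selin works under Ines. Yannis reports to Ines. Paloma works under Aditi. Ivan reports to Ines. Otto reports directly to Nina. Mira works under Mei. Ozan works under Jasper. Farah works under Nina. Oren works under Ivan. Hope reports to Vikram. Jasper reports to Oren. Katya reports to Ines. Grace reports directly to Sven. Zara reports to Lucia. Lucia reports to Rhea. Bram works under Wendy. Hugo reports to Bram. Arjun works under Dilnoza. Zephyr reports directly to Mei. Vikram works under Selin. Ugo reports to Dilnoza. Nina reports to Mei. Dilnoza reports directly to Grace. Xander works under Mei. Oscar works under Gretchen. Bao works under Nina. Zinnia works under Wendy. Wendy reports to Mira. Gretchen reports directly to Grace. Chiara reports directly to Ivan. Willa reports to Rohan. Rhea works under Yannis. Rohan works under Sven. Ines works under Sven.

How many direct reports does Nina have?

Nina directly manages Farah, Bao, Otto. That is 3 direct reports.

3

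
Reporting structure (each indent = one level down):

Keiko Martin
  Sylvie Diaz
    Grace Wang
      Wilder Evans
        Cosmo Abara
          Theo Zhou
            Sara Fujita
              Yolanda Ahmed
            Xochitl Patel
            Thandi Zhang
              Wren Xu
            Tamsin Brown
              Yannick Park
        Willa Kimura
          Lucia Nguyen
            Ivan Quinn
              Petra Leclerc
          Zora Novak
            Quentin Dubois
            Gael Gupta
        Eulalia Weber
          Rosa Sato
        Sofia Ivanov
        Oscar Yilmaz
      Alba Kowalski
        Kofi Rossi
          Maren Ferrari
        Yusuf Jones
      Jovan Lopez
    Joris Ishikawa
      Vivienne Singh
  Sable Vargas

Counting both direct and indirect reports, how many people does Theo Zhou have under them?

7

Theo Zhou directly manages Sara Fujita, Xochitl Patel, Thandi Zhang, Tamsin Brown. Under Sara Fujita: Yolanda Ahmed (1). Xochitl Patel has no reports. Under Thandi Zhang: Wren Xu (1). Under Tamsin Brown: Yannick Park (1). So Theo Zhou's organization is 4 direct reports plus everyone under them: 2 + 1 + 2 + 2 = 7.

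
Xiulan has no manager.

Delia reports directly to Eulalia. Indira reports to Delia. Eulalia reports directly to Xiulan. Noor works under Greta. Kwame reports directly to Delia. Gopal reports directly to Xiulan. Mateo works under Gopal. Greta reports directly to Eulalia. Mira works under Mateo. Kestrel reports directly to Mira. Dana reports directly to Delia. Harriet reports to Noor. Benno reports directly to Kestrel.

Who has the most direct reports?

Direct-report counts: Xiulan has 2; Gopal has 1; Mateo has 1; Mira has 1; Kestrel has 1; Eulalia has 2; Delia has 3; Greta has 1; Noor has 1. The largest is 3, held by Delia.

Delia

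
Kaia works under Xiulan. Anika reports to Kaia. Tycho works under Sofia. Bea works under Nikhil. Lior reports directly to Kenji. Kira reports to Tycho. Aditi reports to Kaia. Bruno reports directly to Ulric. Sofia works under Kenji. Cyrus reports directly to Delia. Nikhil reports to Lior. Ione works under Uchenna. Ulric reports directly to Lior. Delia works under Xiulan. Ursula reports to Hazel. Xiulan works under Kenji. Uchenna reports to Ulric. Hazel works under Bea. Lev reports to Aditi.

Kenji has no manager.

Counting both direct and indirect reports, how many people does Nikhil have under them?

3

Nikhil directly manages Bea. Under Bea: Hazel, Ursula (2). That's 3 in total.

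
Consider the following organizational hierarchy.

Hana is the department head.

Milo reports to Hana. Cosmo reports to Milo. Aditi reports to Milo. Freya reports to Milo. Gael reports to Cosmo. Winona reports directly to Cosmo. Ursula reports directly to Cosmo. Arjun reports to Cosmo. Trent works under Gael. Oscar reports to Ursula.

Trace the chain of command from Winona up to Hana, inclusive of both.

Winona -> Cosmo -> Milo -> Hana

Winona reports to Cosmo. Cosmo reports to Milo. Milo reports to Hana. Hana is at the top.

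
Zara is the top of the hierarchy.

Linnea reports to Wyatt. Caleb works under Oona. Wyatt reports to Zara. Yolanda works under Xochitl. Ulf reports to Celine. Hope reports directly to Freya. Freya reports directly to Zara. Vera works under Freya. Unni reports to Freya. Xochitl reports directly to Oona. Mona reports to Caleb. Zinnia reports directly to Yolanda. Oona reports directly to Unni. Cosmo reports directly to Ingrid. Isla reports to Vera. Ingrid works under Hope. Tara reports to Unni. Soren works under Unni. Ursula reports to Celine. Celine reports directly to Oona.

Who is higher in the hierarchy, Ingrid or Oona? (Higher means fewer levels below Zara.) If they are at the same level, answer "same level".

Both Ingrid and Oona are 3 levels below Zara.

same level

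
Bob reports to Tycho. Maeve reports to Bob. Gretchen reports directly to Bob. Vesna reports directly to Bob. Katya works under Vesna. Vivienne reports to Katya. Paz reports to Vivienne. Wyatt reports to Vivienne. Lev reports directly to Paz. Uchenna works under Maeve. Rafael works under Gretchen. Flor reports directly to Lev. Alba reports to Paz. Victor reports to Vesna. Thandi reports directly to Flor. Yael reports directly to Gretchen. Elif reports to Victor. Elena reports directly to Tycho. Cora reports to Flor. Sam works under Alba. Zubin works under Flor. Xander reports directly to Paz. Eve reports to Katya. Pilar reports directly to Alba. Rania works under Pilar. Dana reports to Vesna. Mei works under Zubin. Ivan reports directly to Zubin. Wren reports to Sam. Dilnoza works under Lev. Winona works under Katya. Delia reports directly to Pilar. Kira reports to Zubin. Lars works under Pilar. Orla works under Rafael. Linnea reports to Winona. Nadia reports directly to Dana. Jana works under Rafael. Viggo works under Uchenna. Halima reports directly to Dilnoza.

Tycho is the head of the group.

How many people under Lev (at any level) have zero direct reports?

6

The people in Lev's organization with no one reporting to them are Halima, Kira, Ivan, Mei, Cora, Thandi. That is 6.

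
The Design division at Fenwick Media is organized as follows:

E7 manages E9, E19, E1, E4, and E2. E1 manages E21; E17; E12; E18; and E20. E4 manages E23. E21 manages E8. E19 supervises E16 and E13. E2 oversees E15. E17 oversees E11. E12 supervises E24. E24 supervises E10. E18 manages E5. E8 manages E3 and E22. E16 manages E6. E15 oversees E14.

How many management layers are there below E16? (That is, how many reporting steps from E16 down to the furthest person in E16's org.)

1

The longest chain under E16 runs E16 → E6, which is 1 level below E16.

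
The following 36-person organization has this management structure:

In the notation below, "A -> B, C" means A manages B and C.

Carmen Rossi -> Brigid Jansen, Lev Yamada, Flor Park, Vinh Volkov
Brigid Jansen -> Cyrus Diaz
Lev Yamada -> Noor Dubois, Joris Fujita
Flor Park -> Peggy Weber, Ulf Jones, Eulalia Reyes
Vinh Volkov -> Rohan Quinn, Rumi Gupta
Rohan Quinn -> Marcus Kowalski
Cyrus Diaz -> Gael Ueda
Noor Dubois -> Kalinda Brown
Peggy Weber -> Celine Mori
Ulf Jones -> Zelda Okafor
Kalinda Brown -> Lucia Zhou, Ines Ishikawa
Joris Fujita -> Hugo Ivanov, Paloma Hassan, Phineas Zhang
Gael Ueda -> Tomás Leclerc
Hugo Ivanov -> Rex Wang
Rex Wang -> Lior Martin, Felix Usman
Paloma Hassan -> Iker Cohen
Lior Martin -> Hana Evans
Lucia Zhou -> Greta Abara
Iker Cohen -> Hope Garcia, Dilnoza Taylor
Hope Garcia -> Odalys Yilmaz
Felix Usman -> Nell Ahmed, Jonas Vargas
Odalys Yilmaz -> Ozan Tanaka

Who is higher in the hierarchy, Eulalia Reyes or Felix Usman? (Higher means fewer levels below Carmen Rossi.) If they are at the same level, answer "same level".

Eulalia Reyes

Eulalia Reyes is 2 levels below Carmen Rossi; Felix Usman is 5. Eulalia Reyes is higher.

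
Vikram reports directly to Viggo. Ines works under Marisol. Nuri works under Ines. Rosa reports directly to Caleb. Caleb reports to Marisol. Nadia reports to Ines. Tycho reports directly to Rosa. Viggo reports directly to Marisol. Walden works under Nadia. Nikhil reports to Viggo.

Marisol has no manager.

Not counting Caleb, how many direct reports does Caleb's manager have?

2

Caleb reports to Marisol. Marisol's other direct reports are Viggo, Ines — 2 peers.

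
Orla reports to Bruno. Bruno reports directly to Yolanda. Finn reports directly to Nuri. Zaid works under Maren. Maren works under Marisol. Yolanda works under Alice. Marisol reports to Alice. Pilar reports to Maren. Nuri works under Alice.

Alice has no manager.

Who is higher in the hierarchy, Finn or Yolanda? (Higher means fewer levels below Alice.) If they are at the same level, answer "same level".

Yolanda

Finn is 2 levels below Alice; Yolanda is 1. Yolanda is higher.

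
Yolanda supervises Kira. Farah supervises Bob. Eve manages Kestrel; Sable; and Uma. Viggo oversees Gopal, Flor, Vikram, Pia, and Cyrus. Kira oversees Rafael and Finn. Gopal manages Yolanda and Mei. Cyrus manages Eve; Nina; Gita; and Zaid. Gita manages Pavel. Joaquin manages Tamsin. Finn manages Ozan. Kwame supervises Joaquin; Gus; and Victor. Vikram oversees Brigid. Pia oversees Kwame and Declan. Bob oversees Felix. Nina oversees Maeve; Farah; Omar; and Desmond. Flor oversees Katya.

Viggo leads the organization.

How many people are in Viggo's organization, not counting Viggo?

Viggo directly manages Gopal, Cyrus, Vikram, Pia, Flor. Under Gopal: Mei, Yolanda, Kira, Finn, Ozan, Rafael (6). Under Cyrus: Zaid, Gita, Pavel, Nina, Desmond, Omar, Farah, Bob, Felix, Maeve, Eve, Kestrel, Uma, Sable (14). Under Vikram: Brigid (1). Under Pia: Declan, Kwame, Victor, Joaquin, Tamsin, Gus (6). Under Flor: Katya (1). So Viggo's organization is 5 direct reports plus everyone under them: 7 + 15 + 2 + 7 + 2 = 33.

33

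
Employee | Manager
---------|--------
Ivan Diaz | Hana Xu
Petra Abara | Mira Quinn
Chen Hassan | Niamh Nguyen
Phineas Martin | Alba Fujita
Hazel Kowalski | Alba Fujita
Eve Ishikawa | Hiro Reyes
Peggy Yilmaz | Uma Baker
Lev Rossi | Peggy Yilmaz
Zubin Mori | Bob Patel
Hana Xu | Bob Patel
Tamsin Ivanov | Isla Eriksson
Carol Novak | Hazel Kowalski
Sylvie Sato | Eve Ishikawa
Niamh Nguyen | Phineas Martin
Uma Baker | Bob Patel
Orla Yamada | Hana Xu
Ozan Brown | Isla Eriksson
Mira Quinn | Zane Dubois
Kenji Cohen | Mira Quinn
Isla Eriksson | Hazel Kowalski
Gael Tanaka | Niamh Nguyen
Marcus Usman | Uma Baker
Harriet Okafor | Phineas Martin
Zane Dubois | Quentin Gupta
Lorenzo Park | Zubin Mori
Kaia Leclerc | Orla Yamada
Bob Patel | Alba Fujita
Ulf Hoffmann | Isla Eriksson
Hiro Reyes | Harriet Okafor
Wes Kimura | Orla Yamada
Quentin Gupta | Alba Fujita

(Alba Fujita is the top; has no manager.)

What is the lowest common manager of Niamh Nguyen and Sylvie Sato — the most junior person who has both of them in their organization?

Niamh Nguyen's chain of managers is Phineas Martin, Alba Fujita. Sylvie Sato's chain of managers is Eve Ishikawa, Hiro Reyes, Harriet Okafor, Phineas Martin, Alba Fujita. The first manager that appears in both chains is Phineas Martin.

Phineas Martin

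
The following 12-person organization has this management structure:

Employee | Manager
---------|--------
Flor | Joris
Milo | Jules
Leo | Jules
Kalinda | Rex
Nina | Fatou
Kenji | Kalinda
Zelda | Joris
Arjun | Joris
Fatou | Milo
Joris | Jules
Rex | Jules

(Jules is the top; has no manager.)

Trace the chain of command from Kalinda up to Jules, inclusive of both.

Kalinda reports to Rex. Rex reports to Jules. Jules is at the top.

Kalinda -> Rex -> Jules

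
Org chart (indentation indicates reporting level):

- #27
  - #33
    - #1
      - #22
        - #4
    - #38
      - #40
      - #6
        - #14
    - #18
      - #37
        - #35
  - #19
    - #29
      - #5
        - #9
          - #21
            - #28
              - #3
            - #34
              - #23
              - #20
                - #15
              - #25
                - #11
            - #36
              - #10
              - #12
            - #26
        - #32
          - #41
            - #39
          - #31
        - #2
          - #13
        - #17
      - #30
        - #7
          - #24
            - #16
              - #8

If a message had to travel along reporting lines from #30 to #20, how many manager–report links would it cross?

6

#30 is 1 level below #29, and #20 is 5 levels below #29 (their lowest common manager). The shortest path runs up from #30 to #29 and back down to #20: 1 + 5 = 6 links.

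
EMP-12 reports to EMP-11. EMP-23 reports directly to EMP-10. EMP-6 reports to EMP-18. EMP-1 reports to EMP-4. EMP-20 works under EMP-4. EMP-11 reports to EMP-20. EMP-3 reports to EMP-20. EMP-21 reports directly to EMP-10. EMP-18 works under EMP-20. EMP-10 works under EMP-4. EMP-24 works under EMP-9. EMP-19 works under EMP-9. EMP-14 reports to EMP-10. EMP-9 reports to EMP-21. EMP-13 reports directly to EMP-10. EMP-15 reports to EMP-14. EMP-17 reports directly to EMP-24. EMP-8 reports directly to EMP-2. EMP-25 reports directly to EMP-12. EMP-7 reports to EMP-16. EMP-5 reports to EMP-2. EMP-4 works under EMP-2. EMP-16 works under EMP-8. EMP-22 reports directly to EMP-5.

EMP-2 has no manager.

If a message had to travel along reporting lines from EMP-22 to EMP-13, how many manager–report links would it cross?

EMP-22 is 2 levels below EMP-2, and EMP-13 is 3 levels below EMP-2 (their lowest common manager). The shortest path runs up from EMP-22 to EMP-2 and back down to EMP-13: 2 + 3 = 5 links.

5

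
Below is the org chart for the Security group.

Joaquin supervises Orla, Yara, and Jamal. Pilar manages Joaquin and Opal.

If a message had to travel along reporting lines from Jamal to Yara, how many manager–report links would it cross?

Jamal is 1 level below Joaquin, and Yara is 1 level below Joaquin (their lowest common manager). The shortest path runs up from Jamal to Joaquin and back down to Yara: 1 + 1 = 2 links.

2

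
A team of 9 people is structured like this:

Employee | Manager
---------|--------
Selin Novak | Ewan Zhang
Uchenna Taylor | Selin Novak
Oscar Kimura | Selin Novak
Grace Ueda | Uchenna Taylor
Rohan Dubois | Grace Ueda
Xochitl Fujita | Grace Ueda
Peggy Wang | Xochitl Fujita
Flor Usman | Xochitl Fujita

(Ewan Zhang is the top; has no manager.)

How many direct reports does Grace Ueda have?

2

Grace Ueda directly manages Rohan Dubois, Xochitl Fujita. That is 2 direct reports.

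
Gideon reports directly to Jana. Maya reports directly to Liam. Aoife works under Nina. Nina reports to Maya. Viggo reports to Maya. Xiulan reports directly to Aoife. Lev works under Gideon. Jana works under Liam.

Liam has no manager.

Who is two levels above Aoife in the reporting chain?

Maya

Aoife reports to Nina, and Nina reports to Maya. So Aoife's skip-level manager is Maya.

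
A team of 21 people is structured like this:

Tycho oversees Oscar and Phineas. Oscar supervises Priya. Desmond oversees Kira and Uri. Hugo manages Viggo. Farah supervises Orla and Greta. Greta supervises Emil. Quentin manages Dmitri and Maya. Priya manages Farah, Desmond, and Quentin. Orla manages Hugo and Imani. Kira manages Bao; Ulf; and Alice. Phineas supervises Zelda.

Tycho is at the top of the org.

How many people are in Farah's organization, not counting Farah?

Farah directly manages Orla, Greta. Under Orla: Hugo, Viggo, Imani (3). Under Greta: Emil (1). So Farah's organization is 2 direct reports plus everyone under them: 4 + 2 = 6.

6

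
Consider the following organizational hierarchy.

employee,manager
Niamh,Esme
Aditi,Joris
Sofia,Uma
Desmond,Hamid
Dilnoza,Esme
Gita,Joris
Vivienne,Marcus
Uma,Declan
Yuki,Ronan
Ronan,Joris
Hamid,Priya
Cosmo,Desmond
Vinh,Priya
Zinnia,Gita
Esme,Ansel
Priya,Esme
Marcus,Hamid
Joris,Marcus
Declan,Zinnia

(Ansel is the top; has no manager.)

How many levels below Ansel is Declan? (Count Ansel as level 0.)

8

Chain from Declan up to Ansel: Declan → Zinnia → Gita → Joris → Marcus → Hamid → Priya → Esme → Ansel. That is 8 steps up, so Declan is 8 levels below Ansel.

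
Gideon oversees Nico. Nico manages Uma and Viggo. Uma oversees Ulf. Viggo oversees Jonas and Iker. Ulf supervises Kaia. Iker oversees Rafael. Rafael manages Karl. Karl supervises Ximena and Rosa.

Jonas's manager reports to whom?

Jonas reports to Viggo, and Viggo reports to Nico. So Jonas's skip-level manager is Nico.

Nico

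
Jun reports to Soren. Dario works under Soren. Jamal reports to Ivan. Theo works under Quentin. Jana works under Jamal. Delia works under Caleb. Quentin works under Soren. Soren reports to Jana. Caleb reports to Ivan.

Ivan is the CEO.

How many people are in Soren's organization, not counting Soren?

Soren directly manages Quentin, Jun, Dario. Under Quentin: Theo (1). Jun has no reports. Dario has no reports. So Soren's organization is 3 direct reports plus everyone under them: 2 + 1 + 1 = 4.

4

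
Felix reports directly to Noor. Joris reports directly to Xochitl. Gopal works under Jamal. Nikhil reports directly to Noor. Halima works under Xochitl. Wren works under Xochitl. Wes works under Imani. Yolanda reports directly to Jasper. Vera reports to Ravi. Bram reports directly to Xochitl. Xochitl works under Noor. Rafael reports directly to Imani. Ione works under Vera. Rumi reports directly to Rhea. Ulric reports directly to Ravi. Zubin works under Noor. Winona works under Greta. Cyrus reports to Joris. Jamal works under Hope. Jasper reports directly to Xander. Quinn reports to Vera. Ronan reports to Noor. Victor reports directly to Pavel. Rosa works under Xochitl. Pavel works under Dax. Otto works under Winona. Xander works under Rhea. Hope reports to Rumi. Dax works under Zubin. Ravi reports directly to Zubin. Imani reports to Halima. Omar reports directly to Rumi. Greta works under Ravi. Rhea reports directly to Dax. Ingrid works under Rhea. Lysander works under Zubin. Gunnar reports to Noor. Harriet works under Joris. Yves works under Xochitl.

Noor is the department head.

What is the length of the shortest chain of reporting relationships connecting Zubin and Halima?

Zubin is 1 level below Noor, and Halima is 2 levels below Noor (their lowest common manager). The shortest path runs up from Zubin to Noor and back down to Halima: 1 + 2 = 3 links.

3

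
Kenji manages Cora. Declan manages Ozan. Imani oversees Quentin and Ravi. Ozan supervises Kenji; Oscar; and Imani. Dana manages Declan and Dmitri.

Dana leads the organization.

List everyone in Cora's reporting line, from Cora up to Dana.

Cora -> Kenji -> Ozan -> Declan -> Dana

Cora reports to Kenji. Kenji reports to Ozan. Ozan reports to Declan. Declan reports to Dana. Dana is at the top.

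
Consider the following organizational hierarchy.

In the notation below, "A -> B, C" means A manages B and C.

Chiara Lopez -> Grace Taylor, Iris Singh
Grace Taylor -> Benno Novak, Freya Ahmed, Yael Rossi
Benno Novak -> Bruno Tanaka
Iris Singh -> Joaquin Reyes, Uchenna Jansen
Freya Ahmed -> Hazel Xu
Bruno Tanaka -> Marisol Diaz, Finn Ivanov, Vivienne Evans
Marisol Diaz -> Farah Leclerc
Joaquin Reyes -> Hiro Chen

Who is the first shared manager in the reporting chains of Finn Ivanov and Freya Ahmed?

Finn Ivanov's chain of managers is Bruno Tanaka, Benno Novak, Grace Taylor, Chiara Lopez. Freya Ahmed's chain of managers is Grace Taylor, Chiara Lopez. The first manager that appears in both chains is Grace Taylor.

Grace Taylor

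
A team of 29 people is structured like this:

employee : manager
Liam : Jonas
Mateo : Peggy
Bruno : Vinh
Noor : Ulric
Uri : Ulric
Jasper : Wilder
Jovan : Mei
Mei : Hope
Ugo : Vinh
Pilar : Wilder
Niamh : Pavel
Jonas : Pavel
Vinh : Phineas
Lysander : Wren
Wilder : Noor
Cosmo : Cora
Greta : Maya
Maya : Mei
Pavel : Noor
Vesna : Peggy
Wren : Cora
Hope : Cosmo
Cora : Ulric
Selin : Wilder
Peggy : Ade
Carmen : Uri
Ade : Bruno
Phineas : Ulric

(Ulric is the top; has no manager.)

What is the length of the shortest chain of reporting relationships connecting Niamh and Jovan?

Niamh is 3 levels below Ulric, and Jovan is 5 levels below Ulric (their lowest common manager). The shortest path runs up from Niamh to Ulric and back down to Jovan: 3 + 5 = 8 links.

8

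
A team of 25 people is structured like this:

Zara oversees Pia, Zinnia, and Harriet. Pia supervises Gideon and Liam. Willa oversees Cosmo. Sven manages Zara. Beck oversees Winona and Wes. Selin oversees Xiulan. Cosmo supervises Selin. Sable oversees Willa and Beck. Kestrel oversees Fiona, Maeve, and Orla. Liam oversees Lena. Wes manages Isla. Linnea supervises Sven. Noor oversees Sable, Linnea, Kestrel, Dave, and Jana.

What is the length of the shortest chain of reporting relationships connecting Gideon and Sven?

Gideon is in Sven's organization: the chain from Gideon up to Sven is Gideon → Pia → Zara → Sven, which is 3 links.

3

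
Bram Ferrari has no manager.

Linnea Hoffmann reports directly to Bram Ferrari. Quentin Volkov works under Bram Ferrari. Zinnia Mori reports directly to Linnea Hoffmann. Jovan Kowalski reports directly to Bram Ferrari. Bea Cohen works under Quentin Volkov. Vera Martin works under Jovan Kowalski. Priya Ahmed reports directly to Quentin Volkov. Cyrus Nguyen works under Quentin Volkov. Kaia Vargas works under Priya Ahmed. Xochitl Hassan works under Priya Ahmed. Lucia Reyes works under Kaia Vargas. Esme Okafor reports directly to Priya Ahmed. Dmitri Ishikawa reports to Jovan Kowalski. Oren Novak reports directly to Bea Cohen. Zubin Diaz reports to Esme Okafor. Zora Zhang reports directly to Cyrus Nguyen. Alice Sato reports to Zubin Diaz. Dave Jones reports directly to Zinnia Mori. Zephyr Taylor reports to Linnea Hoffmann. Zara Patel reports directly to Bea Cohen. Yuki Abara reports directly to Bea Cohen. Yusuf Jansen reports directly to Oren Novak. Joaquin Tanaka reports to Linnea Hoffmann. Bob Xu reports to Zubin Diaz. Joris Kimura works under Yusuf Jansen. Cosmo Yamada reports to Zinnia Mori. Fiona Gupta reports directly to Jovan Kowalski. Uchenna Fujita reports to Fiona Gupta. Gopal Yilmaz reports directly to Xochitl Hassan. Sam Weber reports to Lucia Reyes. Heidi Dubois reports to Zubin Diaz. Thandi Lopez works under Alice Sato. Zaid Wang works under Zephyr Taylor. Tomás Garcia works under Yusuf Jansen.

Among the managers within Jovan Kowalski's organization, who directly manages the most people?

Jovan Kowalski

Direct-report counts within Jovan Kowalski's organization: Jovan Kowalski has 3; Fiona Gupta has 1. The largest is 3, held by Jovan Kowalski.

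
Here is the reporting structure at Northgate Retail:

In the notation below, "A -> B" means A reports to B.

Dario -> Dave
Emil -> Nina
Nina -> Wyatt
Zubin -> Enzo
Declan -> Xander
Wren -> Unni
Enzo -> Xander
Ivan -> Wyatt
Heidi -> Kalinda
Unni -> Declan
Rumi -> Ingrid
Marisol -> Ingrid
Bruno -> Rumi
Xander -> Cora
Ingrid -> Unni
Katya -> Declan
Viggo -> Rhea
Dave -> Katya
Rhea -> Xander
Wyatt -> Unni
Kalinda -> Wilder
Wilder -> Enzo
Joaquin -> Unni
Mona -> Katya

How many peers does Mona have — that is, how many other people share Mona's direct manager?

1

Mona reports to Katya. Katya's other direct reports are Dave — 1 peer.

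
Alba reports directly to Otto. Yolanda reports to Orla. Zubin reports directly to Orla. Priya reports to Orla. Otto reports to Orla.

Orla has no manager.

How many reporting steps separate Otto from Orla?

1

Chain from Otto up to Orla: Otto → Orla. That is 1 step up, so Otto is 1 level below Orla.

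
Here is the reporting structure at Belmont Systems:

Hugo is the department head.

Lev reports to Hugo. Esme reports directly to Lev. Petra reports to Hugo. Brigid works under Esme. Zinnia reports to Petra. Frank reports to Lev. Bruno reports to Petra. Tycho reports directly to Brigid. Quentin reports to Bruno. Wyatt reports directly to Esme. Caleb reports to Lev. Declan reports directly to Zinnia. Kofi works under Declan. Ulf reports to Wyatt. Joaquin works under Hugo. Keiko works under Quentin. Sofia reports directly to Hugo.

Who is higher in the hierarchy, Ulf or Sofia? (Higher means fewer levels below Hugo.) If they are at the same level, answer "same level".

Ulf is 4 levels below Hugo; Sofia is 1. Sofia is higher.

Sofia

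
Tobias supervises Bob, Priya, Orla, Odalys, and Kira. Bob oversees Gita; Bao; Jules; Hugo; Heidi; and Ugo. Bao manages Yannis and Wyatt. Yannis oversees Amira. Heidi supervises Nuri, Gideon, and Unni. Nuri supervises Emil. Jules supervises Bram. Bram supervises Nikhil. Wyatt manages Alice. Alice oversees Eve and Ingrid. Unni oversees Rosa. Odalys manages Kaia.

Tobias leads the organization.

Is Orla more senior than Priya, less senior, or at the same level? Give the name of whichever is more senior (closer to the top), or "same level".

Both Orla and Priya are 1 level below Tobias.

same level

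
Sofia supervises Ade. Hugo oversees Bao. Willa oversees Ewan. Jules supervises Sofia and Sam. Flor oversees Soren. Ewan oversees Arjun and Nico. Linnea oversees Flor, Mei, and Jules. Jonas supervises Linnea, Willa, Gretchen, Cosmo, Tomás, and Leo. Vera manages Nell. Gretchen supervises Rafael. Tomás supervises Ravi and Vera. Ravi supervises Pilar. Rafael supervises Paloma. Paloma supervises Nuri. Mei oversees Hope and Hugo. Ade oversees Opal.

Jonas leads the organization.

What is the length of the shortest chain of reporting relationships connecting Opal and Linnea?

4

Opal is in Linnea's organization: the chain from Opal up to Linnea is Opal → Ade → Sofia → Jules → Linnea, which is 4 links.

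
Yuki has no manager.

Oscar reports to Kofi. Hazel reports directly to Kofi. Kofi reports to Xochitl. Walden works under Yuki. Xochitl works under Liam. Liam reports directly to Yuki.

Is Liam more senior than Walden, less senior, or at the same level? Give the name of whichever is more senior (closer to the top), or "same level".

Both Liam and Walden are 1 level below Yuki.

same level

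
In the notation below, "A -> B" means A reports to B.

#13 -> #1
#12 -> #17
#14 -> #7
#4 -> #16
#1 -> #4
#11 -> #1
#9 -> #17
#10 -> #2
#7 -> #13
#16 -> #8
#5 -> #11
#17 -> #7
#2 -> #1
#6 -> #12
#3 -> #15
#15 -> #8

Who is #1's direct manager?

#1 reports directly to #4.

#4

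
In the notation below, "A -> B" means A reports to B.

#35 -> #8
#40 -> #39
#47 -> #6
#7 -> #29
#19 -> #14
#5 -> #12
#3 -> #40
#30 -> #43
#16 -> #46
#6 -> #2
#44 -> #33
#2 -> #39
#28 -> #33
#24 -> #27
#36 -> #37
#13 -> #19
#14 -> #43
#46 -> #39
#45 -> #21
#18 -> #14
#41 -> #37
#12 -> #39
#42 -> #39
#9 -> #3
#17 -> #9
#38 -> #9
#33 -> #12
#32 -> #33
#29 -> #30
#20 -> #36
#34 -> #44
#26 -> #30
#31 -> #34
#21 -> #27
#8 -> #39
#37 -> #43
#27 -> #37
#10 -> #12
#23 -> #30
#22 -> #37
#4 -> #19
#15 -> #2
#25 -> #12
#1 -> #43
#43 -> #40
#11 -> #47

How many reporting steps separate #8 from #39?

Chain from #8 up to #39: #8 → #39. That is 1 step up, so #8 is 1 level below #39.

1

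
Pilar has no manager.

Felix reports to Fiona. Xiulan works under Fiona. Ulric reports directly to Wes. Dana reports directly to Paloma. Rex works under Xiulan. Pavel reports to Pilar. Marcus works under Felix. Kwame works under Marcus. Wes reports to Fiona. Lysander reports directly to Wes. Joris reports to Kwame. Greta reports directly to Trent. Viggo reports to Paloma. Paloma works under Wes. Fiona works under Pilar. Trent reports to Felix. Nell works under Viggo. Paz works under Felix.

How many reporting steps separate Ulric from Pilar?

3

Chain from Ulric up to Pilar: Ulric → Wes → Fiona → Pilar. That is 3 steps up, so Ulric is 3 levels below Pilar.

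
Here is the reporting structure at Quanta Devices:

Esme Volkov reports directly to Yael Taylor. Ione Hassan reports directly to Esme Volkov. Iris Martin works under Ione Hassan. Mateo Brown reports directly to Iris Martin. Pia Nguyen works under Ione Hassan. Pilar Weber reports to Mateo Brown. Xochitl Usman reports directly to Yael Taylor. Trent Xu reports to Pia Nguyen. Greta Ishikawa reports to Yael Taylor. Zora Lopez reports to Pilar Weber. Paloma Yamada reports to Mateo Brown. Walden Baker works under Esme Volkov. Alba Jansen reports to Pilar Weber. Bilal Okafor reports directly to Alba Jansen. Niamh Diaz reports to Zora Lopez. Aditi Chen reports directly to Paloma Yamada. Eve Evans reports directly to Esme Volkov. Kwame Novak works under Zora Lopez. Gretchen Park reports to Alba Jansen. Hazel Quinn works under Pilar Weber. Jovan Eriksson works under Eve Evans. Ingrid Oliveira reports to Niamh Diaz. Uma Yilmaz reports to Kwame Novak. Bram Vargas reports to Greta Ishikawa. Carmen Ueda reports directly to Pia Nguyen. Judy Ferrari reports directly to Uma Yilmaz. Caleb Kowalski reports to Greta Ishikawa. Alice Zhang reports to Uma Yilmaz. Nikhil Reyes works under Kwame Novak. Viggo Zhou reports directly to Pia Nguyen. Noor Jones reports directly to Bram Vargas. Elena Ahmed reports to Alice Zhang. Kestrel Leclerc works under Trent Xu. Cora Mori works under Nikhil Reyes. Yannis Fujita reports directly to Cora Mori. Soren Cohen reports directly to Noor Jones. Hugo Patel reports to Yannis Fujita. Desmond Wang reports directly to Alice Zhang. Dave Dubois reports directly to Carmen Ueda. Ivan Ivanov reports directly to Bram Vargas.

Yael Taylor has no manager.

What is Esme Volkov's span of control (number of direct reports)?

Esme Volkov directly manages Ione Hassan, Walden Baker, Eve Evans. That is 3 direct reports.

3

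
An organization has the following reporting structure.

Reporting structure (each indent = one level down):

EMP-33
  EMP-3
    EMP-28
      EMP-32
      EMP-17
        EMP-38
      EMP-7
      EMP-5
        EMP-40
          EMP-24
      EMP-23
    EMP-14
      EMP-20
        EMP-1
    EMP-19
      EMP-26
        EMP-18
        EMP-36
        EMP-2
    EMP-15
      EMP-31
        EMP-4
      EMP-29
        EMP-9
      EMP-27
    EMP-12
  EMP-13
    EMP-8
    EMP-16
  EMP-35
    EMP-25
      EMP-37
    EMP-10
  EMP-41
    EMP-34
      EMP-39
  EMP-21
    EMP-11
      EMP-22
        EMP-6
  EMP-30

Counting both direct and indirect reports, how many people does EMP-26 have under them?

3

EMP-26 directly manages EMP-18, EMP-36, EMP-2. EMP-18 has no reports. EMP-36 has no reports. EMP-2 has no reports. So EMP-26's organization is 3 direct reports plus everyone under them: 1 + 1 + 1 = 3.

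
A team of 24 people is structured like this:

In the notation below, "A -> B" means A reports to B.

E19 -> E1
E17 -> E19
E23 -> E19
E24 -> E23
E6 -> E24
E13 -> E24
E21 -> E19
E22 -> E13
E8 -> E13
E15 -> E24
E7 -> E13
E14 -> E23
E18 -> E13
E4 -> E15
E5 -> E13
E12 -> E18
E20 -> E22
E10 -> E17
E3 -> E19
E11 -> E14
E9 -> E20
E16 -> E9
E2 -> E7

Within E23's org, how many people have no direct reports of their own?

The people in E23's organization with no one reporting to them are E11, E4, E5, E12, E2, E8, E16, E6. That is 8.

8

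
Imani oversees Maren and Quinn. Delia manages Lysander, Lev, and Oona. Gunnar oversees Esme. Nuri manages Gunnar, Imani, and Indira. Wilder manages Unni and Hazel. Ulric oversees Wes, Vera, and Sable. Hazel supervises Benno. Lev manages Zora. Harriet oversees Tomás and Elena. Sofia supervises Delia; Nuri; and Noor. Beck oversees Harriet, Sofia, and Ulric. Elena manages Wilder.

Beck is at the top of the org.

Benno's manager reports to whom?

Benno reports to Hazel, and Hazel reports to Wilder. So Benno's skip-level manager is Wilder.

Wilder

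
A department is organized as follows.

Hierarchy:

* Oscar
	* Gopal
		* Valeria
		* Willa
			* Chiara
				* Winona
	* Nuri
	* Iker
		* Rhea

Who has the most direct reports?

Oscar

Direct-report counts: Oscar has 3; Iker has 1; Gopal has 2; Willa has 1; Chiara has 1. The largest is 3, held by Oscar.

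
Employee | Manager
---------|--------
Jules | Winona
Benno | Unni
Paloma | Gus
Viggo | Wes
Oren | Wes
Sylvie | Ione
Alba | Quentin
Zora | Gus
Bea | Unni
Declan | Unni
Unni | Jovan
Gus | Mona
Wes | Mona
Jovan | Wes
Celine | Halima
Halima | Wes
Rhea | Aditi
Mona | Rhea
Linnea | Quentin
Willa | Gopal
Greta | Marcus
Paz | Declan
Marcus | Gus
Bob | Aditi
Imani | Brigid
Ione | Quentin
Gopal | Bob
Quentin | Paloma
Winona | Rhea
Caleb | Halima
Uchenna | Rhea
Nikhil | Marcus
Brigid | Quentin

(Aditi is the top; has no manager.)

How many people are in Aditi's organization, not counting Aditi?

Aditi directly manages Rhea, Bob. Under Rhea: Uchenna, Winona, Jules, Mona, Wes, Viggo, Halima, Celine, Caleb, Oren, Jovan, Unni, Declan, Paz, Benno, Bea, Gus, Marcus, Greta, Nikhil, Paloma, Quentin, Alba, Ione, Sylvie, Linnea, Brigid, Imani, Zora (29). Under Bob: Gopal, Willa (2). So Aditi's organization is 2 direct reports plus everyone under them: 30 + 3 = 33.

33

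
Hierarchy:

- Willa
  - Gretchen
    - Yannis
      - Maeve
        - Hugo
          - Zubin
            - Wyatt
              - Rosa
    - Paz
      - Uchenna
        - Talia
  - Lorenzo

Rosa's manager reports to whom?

Rosa reports to Wyatt, and Wyatt reports to Zubin. So Rosa's skip-level manager is Zubin.

Zubin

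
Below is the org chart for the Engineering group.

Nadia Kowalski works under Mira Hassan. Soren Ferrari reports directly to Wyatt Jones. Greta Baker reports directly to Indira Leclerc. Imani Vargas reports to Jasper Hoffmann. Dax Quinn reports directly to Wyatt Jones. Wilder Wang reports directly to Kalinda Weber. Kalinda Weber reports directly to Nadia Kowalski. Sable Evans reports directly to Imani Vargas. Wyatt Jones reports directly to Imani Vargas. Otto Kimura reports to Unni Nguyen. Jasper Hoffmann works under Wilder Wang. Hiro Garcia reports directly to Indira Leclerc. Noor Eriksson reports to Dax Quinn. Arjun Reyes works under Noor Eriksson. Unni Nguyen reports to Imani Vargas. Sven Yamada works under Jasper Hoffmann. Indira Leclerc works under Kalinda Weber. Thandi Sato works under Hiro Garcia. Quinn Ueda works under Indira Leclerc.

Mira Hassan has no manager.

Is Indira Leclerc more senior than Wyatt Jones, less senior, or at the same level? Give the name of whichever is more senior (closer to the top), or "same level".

Indira Leclerc is 3 levels below Mira Hassan; Wyatt Jones is 6. Indira Leclerc is higher.

Indira Leclerc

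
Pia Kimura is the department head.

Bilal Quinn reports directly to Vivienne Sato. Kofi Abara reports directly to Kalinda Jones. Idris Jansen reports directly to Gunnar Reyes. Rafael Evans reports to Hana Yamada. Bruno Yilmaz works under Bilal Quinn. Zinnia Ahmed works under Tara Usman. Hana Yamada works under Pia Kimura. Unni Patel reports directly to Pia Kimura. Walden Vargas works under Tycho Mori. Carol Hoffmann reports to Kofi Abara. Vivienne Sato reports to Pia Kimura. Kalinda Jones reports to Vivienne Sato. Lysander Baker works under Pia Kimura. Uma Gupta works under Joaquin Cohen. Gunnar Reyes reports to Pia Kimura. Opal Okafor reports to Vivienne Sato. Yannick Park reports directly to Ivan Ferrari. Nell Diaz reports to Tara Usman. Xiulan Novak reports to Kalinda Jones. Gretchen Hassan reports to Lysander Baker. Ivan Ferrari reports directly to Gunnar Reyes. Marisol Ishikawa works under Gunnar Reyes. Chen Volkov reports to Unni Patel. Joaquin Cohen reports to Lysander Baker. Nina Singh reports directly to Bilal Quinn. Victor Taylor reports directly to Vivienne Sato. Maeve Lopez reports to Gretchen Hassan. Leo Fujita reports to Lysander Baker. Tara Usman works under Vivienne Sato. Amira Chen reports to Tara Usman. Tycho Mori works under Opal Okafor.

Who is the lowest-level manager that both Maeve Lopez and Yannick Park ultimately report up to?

Pia Kimura

Maeve Lopez's chain of managers is Gretchen Hassan, Lysander Baker, Pia Kimura. Yannick Park's chain of managers is Ivan Ferrari, Gunnar Reyes, Pia Kimura. The first manager that appears in both chains is Pia Kimura.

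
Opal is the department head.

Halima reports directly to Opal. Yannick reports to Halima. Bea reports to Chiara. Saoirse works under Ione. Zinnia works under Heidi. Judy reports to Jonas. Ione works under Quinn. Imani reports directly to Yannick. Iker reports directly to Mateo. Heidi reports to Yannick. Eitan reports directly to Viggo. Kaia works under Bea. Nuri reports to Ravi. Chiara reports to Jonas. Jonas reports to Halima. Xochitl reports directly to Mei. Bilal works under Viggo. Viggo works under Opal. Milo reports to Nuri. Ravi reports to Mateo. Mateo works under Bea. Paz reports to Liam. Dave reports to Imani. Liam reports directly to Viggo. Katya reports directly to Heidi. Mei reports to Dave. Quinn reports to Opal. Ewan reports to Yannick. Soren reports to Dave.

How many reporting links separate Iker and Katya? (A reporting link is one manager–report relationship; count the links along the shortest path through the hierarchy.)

8

Iker is 5 levels below Halima, and Katya is 3 levels below Halima (their lowest common manager). The shortest path runs up from Iker to Halima and back down to Katya: 5 + 3 = 8 links.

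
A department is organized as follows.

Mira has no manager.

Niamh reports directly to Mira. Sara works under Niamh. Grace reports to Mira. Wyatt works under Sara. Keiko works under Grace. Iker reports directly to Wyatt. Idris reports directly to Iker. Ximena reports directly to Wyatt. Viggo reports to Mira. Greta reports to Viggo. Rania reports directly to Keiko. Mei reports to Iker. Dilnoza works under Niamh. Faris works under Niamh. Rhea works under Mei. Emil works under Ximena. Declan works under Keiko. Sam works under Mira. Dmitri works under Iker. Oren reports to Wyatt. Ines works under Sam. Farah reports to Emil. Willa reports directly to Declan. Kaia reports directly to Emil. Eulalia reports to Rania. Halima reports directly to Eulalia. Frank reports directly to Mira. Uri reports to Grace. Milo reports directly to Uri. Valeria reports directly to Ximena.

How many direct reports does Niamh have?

3

Niamh directly manages Sara, Dilnoza, Faris. That is 3 direct reports.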